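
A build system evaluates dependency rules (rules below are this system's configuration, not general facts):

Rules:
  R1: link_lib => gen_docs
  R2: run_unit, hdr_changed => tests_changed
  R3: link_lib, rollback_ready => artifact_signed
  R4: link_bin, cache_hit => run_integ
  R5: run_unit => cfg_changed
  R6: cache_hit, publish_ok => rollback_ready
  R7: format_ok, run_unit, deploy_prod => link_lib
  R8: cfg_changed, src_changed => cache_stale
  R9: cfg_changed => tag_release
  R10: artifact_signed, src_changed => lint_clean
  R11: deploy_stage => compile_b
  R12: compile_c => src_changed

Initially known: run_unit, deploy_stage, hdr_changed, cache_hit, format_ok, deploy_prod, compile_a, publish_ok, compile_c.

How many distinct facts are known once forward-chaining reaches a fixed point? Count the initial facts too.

Round 1 — R2, R5, R6, R7, R11, R12, derive tests_changed, cfg_changed, rollback_ready, link_lib, compile_b, src_changed.
Round 2 — R1, R3, R8, R9, derive gen_docs, artifact_signed, cache_stale, tag_release.
Round 3 — R10, derive lint_clean.
Closure: {artifact_signed, cache_hit, cache_stale, cfg_changed, compile_a, compile_b, compile_c, deploy_prod, deploy_stage, format_ok, gen_docs, hdr_changed, link_lib, lint_clean, publish_ok, rollback_ready, run_unit, src_changed, tag_release, tests_changed} — 20 facts.

20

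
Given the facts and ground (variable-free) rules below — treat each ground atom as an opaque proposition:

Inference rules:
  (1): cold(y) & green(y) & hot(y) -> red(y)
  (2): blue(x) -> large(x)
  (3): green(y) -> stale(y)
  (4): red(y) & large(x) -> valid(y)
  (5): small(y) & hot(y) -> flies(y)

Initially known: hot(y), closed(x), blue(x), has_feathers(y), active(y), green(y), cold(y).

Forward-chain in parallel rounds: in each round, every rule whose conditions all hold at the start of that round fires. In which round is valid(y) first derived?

Round 1: (1) [cold(y) & green(y) & hot(y) -> red(y)]; (2) [blue(x) -> large(x)]; (3) [green(y) -> stale(y)]. Adds red(y), large(x), stale(y).
Round 2: (4) [red(y) & large(x) -> valid(y)]. Adds valid(y).
valid(y) first appears in round 2.

2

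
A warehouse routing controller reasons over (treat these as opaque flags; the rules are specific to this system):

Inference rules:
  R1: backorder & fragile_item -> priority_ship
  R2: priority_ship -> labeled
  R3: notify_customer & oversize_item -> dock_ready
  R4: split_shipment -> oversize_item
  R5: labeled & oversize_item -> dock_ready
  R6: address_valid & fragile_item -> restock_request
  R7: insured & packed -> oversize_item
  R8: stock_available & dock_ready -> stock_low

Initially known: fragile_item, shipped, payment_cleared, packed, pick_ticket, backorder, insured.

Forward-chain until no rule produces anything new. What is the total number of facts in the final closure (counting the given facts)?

[1] R1 [backorder & fragile_item -> priority_ship]; R7 [insured & packed -> oversize_item]. ⇒ new: priority_ship, oversize_item.
[2] R2 [priority_ship -> labeled]. ⇒ new: labeled.
[3] R5 [labeled & oversize_item -> dock_ready]. ⇒ new: dock_ready.
Closure: {backorder, dock_ready, fragile_item, insured, labeled, oversize_item, packed, payment_cleared, pick_ticket, priority_ship, shipped} — 11 facts.

11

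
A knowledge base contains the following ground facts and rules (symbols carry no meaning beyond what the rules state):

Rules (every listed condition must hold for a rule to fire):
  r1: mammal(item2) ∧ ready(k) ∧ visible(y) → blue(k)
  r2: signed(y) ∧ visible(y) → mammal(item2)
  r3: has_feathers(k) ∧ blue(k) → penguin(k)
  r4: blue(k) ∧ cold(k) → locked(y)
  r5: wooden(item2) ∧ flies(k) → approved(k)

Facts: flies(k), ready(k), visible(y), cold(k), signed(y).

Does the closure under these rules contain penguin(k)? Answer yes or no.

no

Round 1 fires r2, giving mammal(item2).
Round 2 fires r1, giving blue(k).
Round 3 fires r4, giving locked(y).
Fixed point reached. penguin(k) is concluded only by r3; r3 needs has_feathers(k) (never derived).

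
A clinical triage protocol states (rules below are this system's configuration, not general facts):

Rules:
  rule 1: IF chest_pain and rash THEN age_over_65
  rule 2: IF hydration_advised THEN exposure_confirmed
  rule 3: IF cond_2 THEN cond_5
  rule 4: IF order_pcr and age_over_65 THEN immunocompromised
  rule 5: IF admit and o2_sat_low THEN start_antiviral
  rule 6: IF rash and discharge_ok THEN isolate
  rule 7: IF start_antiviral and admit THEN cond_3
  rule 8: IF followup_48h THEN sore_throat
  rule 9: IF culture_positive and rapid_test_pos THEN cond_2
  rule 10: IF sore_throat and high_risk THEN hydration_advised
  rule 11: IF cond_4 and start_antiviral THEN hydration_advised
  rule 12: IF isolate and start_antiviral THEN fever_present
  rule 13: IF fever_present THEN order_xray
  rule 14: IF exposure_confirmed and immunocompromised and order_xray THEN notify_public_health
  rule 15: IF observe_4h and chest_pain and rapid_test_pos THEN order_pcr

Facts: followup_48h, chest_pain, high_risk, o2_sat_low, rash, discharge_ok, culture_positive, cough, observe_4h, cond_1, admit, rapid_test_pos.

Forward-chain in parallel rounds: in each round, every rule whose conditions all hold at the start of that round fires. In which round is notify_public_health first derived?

4

[1] rule 1 [IF chest_pain and rash THEN age_over_65]; rule 5 [IF admit and o2_sat_low THEN start_antiviral]; rule 6 [IF rash and discharge_ok THEN isolate]; rule 8 [IF followup_48h THEN sore_throat]; rule 9 [IF culture_positive and rapid_test_pos THEN cond_2]; rule 15 [IF observe_4h and chest_pain and rapid_test_pos THEN order_pcr]. ⇒ new: age_over_65, start_antiviral, isolate, sore_throat, cond_2, order_pcr.
[2] rule 3 [IF cond_2 THEN cond_5]; rule 4 [IF order_pcr and age_over_65 THEN immunocompromised]; rule 7 [IF start_antiviral and admit THEN cond_3]; rule 10 [IF sore_throat and high_risk THEN hydration_advised]; rule 12 [IF isolate and start_antiviral THEN fever_present]. ⇒ new: cond_5, immunocompromised, cond_3, hydration_advised, fever_present.
[3] rule 2 [IF hydration_advised THEN exposure_confirmed]; rule 13 [IF fever_present THEN order_xray]. ⇒ new: exposure_confirmed, order_xray.
[4] rule 14 [IF exposure_confirmed and immunocompromised and order_xray THEN notify_public_health]. ⇒ new: notify_public_health.
notify_public_health first appears in round 4.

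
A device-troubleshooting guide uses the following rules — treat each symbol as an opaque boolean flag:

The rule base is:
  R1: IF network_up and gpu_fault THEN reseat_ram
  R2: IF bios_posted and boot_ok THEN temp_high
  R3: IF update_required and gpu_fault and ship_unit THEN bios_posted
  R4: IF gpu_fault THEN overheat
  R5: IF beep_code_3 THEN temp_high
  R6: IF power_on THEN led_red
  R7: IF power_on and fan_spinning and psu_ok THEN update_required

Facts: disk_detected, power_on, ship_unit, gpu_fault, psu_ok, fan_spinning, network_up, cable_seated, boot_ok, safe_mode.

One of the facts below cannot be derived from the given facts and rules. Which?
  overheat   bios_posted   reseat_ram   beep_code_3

Round 1: R1 [IF network_up and gpu_fault THEN reseat_ram]; R4 [IF gpu_fault THEN overheat]; R6 [IF power_on THEN led_red]; R7 [IF power_on and fan_spinning and psu_ok THEN update_required]. New: reseat_ram, overheat, led_red, update_required.
Round 2: R3 [IF update_required and gpu_fault and ship_unit THEN bios_posted]. New: bios_posted.
Round 3: R2 [IF bios_posted and boot_ok THEN temp_high]. New: temp_high.
Derived: bios_posted (round 2), reseat_ram (round 1), overheat (round 1). beep_code_3 never appears in any round.

beep_code_3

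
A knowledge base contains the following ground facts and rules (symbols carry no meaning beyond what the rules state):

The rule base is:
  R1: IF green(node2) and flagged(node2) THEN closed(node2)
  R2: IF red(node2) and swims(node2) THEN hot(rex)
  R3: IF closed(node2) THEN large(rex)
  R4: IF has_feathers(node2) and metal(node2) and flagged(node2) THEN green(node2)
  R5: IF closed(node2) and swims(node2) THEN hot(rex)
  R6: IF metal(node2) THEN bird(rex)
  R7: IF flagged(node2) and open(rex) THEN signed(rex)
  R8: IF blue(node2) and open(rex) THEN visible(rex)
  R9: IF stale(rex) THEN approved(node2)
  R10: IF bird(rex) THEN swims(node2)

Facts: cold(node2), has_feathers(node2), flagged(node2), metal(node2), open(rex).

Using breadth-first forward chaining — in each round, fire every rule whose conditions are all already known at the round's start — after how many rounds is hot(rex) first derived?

Round 1 fires R4, R6, R7, giving green(node2), bird(rex), signed(rex).
Round 2 fires R1, R10, giving closed(node2), swims(node2).
Round 3 fires R3, R5, giving large(rex), hot(rex).
hot(rex) first appears in round 3.

3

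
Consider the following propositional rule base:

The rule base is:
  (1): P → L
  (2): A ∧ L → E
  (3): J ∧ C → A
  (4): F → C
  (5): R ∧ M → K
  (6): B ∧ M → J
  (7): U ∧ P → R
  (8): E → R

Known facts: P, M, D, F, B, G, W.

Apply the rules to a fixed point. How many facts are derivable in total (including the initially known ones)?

Round 1: (1) [P → L]; (4) [F → C]; (6) [B ∧ M → J]. New: L, C, J.
Round 2: (3) [J ∧ C → A]. New: A.
Round 3: (2) [A ∧ L → E]. New: E.
Round 4: (8) [E → R]. New: R.
Round 5: (5) [R ∧ M → K]. New: K.
Closure: {A, B, C, D, E, F, G, J, K, L, M, P, R, W} — 14 facts.

14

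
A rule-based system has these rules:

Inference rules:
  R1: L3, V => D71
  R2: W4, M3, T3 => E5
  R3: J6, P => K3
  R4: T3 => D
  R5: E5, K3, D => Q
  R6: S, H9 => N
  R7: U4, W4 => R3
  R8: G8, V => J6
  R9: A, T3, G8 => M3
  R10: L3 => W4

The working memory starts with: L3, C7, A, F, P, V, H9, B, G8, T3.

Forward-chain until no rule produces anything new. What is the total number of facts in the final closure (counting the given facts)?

[1] R1 [L3, V => D71]; R4 [T3 => D]; R8 [G8, V => J6]; R9 [A, T3, G8 => M3]; R10 [L3 => W4]. ⇒ new: D71, D, J6, M3, W4.
[2] R2 [W4, M3, T3 => E5]; R3 [J6, P => K3]. ⇒ new: E5, K3.
[3] R5 [E5, K3, D => Q]. ⇒ new: Q.
Closure: {A, B, C7, D, D71, E5, F, G8, H9, J6, K3, L3, M3, P, Q, T3, V, W4} — 18 facts.

18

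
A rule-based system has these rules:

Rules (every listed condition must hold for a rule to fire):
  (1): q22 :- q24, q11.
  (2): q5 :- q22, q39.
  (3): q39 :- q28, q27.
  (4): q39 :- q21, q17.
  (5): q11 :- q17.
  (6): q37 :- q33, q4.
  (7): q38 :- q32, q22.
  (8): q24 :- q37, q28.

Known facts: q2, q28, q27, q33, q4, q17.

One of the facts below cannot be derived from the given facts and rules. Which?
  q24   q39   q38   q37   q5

Round 1 — (3), (5), (6), derive q39, q11, q37.
Round 2 — (8), derive q24.
Round 3 — (1), derive q22.
Round 4 — (2), derive q5.
Derived: q24 (round 2), q5 (round 4), q37 (round 1), q39 (round 1). q38 never appears in any round.

q38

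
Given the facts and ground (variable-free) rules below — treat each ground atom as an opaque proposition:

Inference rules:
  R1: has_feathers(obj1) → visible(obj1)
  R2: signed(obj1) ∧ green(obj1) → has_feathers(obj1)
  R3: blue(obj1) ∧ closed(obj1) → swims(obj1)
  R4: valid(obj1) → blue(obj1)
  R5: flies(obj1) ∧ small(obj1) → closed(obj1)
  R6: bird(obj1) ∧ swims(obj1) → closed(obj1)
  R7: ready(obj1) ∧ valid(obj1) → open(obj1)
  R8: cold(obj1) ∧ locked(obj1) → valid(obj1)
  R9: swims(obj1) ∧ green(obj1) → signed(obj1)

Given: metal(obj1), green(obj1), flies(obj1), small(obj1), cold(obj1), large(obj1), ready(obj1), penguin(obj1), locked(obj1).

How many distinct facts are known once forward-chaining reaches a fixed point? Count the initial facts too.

[1] R5 [flies(obj1) ∧ small(obj1) → closed(obj1)]; R8 [cold(obj1) ∧ locked(obj1) → valid(obj1)]. ⇒ new: closed(obj1), valid(obj1).
[2] R4 [valid(obj1) → blue(obj1)]; R7 [ready(obj1) ∧ valid(obj1) → open(obj1)]. ⇒ new: blue(obj1), open(obj1).
[3] R3 [blue(obj1) ∧ closed(obj1) → swims(obj1)]. ⇒ new: swims(obj1).
[4] R9 [swims(obj1) ∧ green(obj1) → signed(obj1)]. ⇒ new: signed(obj1).
[5] R2 [signed(obj1) ∧ green(obj1) → has_feathers(obj1)]. ⇒ new: has_feathers(obj1).
[6] R1 [has_feathers(obj1) → visible(obj1)]. ⇒ new: visible(obj1).
Closure: {blue(obj1), closed(obj1), cold(obj1), flies(obj1), green(obj1), has_feathers(obj1), large(obj1), locked(obj1), metal(obj1), open(obj1), penguin(obj1), ready(obj1), signed(obj1), small(obj1), swims(obj1), valid(obj1), visible(obj1)} — 17 facts.

17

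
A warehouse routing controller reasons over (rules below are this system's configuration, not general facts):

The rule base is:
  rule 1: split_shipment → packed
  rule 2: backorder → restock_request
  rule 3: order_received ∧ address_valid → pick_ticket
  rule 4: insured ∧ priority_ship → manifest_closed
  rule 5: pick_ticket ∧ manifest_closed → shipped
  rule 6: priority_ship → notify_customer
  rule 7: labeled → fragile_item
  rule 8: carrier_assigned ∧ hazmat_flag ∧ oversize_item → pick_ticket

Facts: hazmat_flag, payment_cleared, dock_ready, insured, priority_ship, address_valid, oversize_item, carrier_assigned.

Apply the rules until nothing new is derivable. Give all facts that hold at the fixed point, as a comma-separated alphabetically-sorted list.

[1] rule 4 [insured ∧ priority_ship → manifest_closed]; rule 6 [priority_ship → notify_customer]; rule 8 [carrier_assigned ∧ hazmat_flag ∧ oversize_item → pick_ticket]. ⇒ new: manifest_closed, notify_customer, pick_ticket.
[2] rule 5 [pick_ticket ∧ manifest_closed → shipped]. ⇒ new: shipped.

address_valid, carrier_assigned, dock_ready, hazmat_flag, insured, manifest_closed, notify_customer, oversize_item, payment_cleared, pick_ticket, priority_ship, shipped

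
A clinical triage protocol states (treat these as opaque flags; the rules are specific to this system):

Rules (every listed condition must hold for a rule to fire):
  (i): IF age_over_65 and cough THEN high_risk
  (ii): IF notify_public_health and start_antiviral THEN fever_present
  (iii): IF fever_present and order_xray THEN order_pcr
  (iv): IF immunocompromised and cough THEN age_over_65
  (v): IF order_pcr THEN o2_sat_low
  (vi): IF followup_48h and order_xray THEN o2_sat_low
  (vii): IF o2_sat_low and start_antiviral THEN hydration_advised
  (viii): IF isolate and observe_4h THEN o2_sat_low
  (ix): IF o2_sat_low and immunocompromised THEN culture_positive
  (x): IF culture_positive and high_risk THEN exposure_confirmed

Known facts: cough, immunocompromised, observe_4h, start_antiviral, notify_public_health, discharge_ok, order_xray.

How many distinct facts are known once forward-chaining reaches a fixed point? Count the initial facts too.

Round 1 — (ii), (iv), derive fever_present, age_over_65.
Round 2 — (i), (iii), derive high_risk, order_pcr.
Round 3 — (v), derive o2_sat_low.
Round 4 — (vii), (ix), derive hydration_advised, culture_positive.
Round 5 — (x), derive exposure_confirmed.
Closure: {age_over_65, cough, culture_positive, discharge_ok, exposure_confirmed, fever_present, high_risk, hydration_advised, immunocompromised, notify_public_health, o2_sat_low, observe_4h, order_pcr, order_xray, start_antiviral} — 15 facts.

15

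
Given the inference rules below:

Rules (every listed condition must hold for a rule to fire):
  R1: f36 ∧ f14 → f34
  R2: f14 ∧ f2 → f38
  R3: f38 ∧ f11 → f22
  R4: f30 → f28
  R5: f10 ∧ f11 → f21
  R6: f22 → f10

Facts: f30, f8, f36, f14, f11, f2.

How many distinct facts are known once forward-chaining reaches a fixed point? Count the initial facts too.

Round 1: R1 [f36 ∧ f14 → f34]; R2 [f14 ∧ f2 → f38]; R4 [f30 → f28]. New: f34, f38, f28.
Round 2: R3 [f38 ∧ f11 → f22]. New: f22.
Round 3: R6 [f22 → f10]. New: f10.
Round 4: R5 [f10 ∧ f11 → f21]. New: f21.
Closure: {f10, f11, f14, f2, f21, f22, f28, f30, f34, f36, f38, f8} — 12 facts.

12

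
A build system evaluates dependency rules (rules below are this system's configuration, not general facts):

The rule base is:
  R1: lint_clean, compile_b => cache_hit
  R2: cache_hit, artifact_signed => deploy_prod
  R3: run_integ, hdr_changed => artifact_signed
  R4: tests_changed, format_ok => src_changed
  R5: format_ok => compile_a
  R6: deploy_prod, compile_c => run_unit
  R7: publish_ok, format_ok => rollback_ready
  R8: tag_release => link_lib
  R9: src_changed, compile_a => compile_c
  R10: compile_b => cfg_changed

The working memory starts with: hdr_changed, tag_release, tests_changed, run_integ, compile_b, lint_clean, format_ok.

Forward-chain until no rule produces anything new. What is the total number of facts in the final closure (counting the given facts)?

16

Round 1 fires R1, R3, R4, R5, R8, R10, giving cache_hit, artifact_signed, src_changed, compile_a, link_lib, cfg_changed.
Round 2 fires R2, R9, giving deploy_prod, compile_c.
Round 3 fires R6, giving run_unit.
Closure: {artifact_signed, cache_hit, cfg_changed, compile_a, compile_b, compile_c, deploy_prod, format_ok, hdr_changed, link_lib, lint_clean, run_integ, run_unit, src_changed, tag_release, tests_changed} — 16 facts.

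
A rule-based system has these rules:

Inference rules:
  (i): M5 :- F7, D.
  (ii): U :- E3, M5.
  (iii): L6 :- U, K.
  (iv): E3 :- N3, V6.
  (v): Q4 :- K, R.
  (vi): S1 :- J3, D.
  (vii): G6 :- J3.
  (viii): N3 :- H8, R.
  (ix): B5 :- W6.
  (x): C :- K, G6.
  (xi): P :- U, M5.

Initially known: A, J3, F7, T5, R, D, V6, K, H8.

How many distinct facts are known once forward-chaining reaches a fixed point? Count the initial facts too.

[1] (i) [M5 :- F7, D.]; (v) [Q4 :- K, R.]; (vi) [S1 :- J3, D.]; (vii) [G6 :- J3.]; (viii) [N3 :- H8, R.]. ⇒ new: M5, Q4, S1, G6, N3.
[2] (iv) [E3 :- N3, V6.]; (x) [C :- K, G6.]. ⇒ new: E3, C.
[3] (ii) [U :- E3, M5.]. ⇒ new: U.
[4] (iii) [L6 :- U, K.]; (xi) [P :- U, M5.]. ⇒ new: L6, P.
Closure: {A, C, D, E3, F7, G6, H8, J3, K, L6, M5, N3, P, Q4, R, S1, T5, U, V6} — 19 facts.

19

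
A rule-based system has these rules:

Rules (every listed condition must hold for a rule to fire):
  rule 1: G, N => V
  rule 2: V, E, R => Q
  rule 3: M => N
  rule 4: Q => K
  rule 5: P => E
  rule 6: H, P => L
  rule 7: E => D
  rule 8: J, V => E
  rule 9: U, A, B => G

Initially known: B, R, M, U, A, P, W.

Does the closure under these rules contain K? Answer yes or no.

yes

Round 1 — rule 3, rule 5, rule 9, derive N, E, G.
Round 2 — rule 1, rule 7, derive V, D.
Round 3 — rule 2, derive Q.
Round 4 — rule 4, derive K.
K appears in round 4, so it is derivable.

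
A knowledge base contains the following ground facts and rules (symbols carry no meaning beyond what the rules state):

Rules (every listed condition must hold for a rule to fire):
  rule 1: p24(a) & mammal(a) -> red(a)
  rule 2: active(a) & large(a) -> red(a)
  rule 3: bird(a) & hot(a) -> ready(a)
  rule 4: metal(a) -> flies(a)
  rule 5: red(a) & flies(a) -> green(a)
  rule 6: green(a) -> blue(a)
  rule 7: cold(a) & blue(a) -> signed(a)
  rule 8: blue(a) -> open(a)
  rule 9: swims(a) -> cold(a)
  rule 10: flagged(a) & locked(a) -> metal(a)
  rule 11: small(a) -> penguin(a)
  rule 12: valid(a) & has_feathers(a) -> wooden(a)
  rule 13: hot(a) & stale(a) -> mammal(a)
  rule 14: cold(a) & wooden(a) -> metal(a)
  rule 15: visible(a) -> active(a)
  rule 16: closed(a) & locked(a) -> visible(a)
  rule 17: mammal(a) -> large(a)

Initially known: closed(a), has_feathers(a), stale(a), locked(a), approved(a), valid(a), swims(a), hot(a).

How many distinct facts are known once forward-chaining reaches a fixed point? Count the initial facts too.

21

Round 1: rule 9 [swims(a) -> cold(a)]; rule 12 [valid(a) & has_feathers(a) -> wooden(a)]; rule 13 [hot(a) & stale(a) -> mammal(a)]; rule 16 [closed(a) & locked(a) -> visible(a)]. Adds cold(a), wooden(a), mammal(a), visible(a).
Round 2: rule 14 [cold(a) & wooden(a) -> metal(a)]; rule 15 [visible(a) -> active(a)]; rule 17 [mammal(a) -> large(a)]. Adds metal(a), active(a), large(a).
Round 3: rule 2 [active(a) & large(a) -> red(a)]; rule 4 [metal(a) -> flies(a)]. Adds red(a), flies(a).
Round 4: rule 5 [red(a) & flies(a) -> green(a)]. Adds green(a).
Round 5: rule 6 [green(a) -> blue(a)]. Adds blue(a).
Round 6: rule 7 [cold(a) & blue(a) -> signed(a)]; rule 8 [blue(a) -> open(a)]. Adds signed(a), open(a).
Closure: {active(a), approved(a), blue(a), closed(a), cold(a), flies(a), green(a), has_feathers(a), hot(a), large(a), locked(a), mammal(a), metal(a), open(a), red(a), signed(a), stale(a), swims(a), valid(a), visible(a), wooden(a)} — 21 facts.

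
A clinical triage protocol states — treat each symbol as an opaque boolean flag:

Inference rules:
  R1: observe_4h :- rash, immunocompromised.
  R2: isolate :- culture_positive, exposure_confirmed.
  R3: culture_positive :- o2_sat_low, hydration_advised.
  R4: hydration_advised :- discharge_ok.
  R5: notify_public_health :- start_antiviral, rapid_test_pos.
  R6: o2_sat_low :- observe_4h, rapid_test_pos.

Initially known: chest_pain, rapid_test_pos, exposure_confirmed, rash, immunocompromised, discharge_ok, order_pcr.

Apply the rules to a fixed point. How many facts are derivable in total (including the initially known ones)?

12

Round 1 — R1, R4, derive observe_4h, hydration_advised.
Round 2 — R6, derive o2_sat_low.
Round 3 — R3, derive culture_positive.
Round 4 — R2, derive isolate.
Closure: {chest_pain, culture_positive, discharge_ok, exposure_confirmed, hydration_advised, immunocompromised, isolate, o2_sat_low, observe_4h, order_pcr, rapid_test_pos, rash} — 12 facts.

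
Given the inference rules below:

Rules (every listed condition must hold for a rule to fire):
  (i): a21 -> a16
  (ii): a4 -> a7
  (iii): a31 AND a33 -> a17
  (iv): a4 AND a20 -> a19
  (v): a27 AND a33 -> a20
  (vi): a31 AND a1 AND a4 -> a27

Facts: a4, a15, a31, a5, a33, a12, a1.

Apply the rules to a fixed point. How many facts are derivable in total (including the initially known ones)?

[1] (ii) [a4 -> a7]; (iii) [a31 AND a33 -> a17]; (vi) [a31 AND a1 AND a4 -> a27]. ⇒ new: a7, a17, a27.
[2] (v) [a27 AND a33 -> a20]. ⇒ new: a20.
[3] (iv) [a4 AND a20 -> a19]. ⇒ new: a19.
Closure: {a1, a12, a15, a17, a19, a20, a27, a31, a33, a4, a5, a7} — 12 facts.

12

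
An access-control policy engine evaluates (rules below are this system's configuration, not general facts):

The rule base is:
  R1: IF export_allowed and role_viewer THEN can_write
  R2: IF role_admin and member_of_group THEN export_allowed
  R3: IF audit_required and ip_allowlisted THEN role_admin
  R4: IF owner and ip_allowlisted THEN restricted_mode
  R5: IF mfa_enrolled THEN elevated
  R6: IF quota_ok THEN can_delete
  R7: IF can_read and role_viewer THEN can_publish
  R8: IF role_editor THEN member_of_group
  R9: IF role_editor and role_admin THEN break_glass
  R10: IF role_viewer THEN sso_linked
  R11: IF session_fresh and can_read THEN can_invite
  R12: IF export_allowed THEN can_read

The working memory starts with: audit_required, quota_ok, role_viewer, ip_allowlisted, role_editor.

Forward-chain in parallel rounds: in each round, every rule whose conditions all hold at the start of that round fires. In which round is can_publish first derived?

4

Round 1 fires R3, R6, R8, R10, giving role_admin, can_delete, member_of_group, sso_linked.
Round 2 fires R2, R9, giving export_allowed, break_glass.
Round 3 fires R1, R12, giving can_write, can_read.
Round 4 fires R7, giving can_publish.
can_publish first appears in round 4.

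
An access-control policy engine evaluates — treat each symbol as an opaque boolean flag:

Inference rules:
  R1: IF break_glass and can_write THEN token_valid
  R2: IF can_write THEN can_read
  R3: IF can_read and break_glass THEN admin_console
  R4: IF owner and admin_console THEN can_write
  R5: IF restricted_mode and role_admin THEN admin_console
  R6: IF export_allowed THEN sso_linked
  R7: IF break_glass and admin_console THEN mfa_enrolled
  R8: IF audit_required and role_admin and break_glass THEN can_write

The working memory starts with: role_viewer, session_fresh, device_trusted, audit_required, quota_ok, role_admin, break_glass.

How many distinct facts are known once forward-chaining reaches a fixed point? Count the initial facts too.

12

Round 1: R8 [IF audit_required and role_admin and break_glass THEN can_write]. Adds can_write.
Round 2: R1 [IF break_glass and can_write THEN token_valid]; R2 [IF can_write THEN can_read]. Adds token_valid, can_read.
Round 3: R3 [IF can_read and break_glass THEN admin_console]. Adds admin_console.
Round 4: R7 [IF break_glass and admin_console THEN mfa_enrolled]. Adds mfa_enrolled.
Closure: {admin_console, audit_required, break_glass, can_read, can_write, device_trusted, mfa_enrolled, quota_ok, role_admin, role_viewer, session_fresh, token_valid} — 12 facts.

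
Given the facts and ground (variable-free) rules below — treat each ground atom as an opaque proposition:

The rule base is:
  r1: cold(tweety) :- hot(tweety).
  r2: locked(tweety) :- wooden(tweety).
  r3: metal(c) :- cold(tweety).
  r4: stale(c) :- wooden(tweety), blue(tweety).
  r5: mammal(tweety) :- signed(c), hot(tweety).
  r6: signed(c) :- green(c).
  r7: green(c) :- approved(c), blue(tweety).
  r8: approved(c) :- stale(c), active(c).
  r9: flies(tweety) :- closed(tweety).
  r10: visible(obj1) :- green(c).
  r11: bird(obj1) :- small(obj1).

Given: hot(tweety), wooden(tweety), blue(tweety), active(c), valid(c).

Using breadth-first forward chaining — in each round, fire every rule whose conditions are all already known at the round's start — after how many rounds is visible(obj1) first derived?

Round 1: r1 [cold(tweety) :- hot(tweety).]; r2 [locked(tweety) :- wooden(tweety).]; r4 [stale(c) :- wooden(tweety), blue(tweety).]. Adds cold(tweety), locked(tweety), stale(c).
Round 2: r3 [metal(c) :- cold(tweety).]; r8 [approved(c) :- stale(c), active(c).]. Adds metal(c), approved(c).
Round 3: r7 [green(c) :- approved(c), blue(tweety).]. Adds green(c).
Round 4: r6 [signed(c) :- green(c).]; r10 [visible(obj1) :- green(c).]. Adds signed(c), visible(obj1).
visible(obj1) first appears in round 4.

4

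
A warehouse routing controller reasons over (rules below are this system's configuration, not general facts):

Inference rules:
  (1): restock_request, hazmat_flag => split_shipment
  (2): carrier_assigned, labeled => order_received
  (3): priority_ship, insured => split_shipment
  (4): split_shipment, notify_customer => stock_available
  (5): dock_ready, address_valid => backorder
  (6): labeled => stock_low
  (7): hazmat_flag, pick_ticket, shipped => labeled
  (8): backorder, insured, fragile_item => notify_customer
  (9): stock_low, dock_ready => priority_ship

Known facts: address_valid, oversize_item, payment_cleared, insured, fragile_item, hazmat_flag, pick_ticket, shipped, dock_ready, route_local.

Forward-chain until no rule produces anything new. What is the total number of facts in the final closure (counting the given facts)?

Round 1 — (5), (7), derive backorder, labeled.
Round 2 — (6), (8), derive stock_low, notify_customer.
Round 3 — (9), derive priority_ship.
Round 4 — (3), derive split_shipment.
Round 5 — (4), derive stock_available.
Closure: {address_valid, backorder, dock_ready, fragile_item, hazmat_flag, insured, labeled, notify_customer, oversize_item, payment_cleared, pick_ticket, priority_ship, route_local, shipped, split_shipment, stock_available, stock_low} — 17 facts.

17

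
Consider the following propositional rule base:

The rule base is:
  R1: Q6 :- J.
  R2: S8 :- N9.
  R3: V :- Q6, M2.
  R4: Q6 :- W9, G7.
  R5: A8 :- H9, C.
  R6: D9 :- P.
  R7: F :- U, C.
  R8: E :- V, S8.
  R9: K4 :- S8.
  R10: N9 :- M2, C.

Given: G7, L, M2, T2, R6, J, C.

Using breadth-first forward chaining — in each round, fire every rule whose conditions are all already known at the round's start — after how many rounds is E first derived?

Round 1: R1 [Q6 :- J.]; R10 [N9 :- M2, C.]. Adds Q6, N9.
Round 2: R2 [S8 :- N9.]; R3 [V :- Q6, M2.]. Adds S8, V.
Round 3: R8 [E :- V, S8.]; R9 [K4 :- S8.]. Adds E, K4.
E first appears in round 3.

3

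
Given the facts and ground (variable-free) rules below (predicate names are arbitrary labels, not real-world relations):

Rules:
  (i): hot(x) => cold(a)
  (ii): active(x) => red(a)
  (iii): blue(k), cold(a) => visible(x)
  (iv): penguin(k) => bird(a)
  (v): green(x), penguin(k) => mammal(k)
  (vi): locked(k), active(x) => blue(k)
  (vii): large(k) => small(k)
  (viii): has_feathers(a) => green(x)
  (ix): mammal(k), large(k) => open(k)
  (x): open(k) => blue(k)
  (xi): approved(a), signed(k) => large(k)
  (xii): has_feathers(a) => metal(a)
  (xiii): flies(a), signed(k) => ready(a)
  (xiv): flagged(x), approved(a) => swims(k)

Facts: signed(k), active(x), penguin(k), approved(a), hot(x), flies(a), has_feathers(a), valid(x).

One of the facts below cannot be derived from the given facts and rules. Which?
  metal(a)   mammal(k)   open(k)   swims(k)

swims(k)

[1] (i) [hot(x) => cold(a)]; (ii) [active(x) => red(a)]; (iv) [penguin(k) => bird(a)]; (viii) [has_feathers(a) => green(x)]; (xi) [approved(a), signed(k) => large(k)]; (xii) [has_feathers(a) => metal(a)]; (xiii) [flies(a), signed(k) => ready(a)]. ⇒ new: cold(a), red(a), bird(a), green(x), large(k), metal(a), ready(a).
[2] (v) [green(x), penguin(k) => mammal(k)]; (vii) [large(k) => small(k)]. ⇒ new: mammal(k), small(k).
[3] (ix) [mammal(k), large(k) => open(k)]. ⇒ new: open(k).
[4] (x) [open(k) => blue(k)]. ⇒ new: blue(k).
[5] (iii) [blue(k), cold(a) => visible(x)]. ⇒ new: visible(x).
Derived: mammal(k) (round 2), metal(a) (round 1), open(k) (round 3). swims(k) never appears in any round.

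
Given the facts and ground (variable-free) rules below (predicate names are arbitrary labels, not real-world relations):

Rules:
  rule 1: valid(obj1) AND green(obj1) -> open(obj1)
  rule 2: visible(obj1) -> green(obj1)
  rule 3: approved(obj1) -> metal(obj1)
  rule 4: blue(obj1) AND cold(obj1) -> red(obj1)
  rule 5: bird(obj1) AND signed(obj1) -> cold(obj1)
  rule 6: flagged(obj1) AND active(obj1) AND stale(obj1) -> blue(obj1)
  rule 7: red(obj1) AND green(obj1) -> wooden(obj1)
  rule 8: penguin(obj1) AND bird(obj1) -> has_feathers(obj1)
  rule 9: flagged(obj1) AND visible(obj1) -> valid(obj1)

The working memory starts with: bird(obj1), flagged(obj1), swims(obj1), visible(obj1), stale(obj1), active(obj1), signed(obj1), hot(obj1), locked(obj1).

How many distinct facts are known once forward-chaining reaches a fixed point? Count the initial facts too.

16

Round 1: rule 2 [visible(obj1) -> green(obj1)]; rule 5 [bird(obj1) AND signed(obj1) -> cold(obj1)]; rule 6 [flagged(obj1) AND active(obj1) AND stale(obj1) -> blue(obj1)]; rule 9 [flagged(obj1) AND visible(obj1) -> valid(obj1)]. New: green(obj1), cold(obj1), blue(obj1), valid(obj1).
Round 2: rule 1 [valid(obj1) AND green(obj1) -> open(obj1)]; rule 4 [blue(obj1) AND cold(obj1) -> red(obj1)]. New: open(obj1), red(obj1).
Round 3: rule 7 [red(obj1) AND green(obj1) -> wooden(obj1)]. New: wooden(obj1).
Closure: {active(obj1), bird(obj1), blue(obj1), cold(obj1), flagged(obj1), green(obj1), hot(obj1), locked(obj1), open(obj1), red(obj1), signed(obj1), stale(obj1), swims(obj1), valid(obj1), visible(obj1), wooden(obj1)} — 16 facts.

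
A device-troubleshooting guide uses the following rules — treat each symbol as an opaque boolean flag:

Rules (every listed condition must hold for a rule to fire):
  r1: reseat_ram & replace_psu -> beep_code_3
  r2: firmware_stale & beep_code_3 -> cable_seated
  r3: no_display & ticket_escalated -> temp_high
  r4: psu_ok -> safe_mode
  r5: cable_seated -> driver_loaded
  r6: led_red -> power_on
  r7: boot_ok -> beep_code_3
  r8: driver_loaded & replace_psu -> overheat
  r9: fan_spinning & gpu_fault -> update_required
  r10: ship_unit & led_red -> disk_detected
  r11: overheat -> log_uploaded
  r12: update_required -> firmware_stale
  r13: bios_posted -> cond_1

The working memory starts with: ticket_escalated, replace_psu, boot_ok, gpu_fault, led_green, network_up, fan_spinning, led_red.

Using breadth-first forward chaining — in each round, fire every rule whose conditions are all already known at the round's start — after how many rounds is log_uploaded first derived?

Round 1 — r6, r7, r9, derive power_on, beep_code_3, update_required.
Round 2 — r12, derive firmware_stale.
Round 3 — r2, derive cable_seated.
Round 4 — r5, derive driver_loaded.
Round 5 — r8, derive overheat.
Round 6 — r11, derive log_uploaded.
log_uploaded first appears in round 6.

6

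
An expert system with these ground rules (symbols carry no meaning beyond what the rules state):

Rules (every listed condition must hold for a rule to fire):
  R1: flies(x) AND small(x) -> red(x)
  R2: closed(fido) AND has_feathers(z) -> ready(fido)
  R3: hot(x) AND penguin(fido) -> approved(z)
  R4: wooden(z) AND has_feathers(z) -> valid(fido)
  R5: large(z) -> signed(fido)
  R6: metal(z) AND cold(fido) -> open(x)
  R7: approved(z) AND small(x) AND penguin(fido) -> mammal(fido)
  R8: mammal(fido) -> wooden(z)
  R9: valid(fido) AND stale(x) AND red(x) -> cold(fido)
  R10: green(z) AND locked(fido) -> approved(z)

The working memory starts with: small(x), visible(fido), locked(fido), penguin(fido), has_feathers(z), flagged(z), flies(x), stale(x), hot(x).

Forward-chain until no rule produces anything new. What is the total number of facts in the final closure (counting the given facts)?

Round 1 — R1, R3, derive red(x), approved(z).
Round 2 — R7, derive mammal(fido).
Round 3 — R8, derive wooden(z).
Round 4 — R4, derive valid(fido).
Round 5 — R9, derive cold(fido).
Closure: {approved(z), cold(fido), flagged(z), flies(x), has_feathers(z), hot(x), locked(fido), mammal(fido), penguin(fido), red(x), small(x), stale(x), valid(fido), visible(fido), wooden(z)} — 15 facts.

15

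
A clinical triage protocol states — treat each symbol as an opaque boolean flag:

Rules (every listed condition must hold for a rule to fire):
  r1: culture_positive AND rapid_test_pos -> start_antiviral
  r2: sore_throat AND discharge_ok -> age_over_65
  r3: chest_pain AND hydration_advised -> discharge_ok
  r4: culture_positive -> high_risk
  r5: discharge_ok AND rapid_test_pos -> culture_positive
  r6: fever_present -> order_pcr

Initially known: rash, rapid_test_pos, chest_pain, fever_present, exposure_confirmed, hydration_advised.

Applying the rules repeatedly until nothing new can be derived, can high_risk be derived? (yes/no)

Round 1: r3 [chest_pain AND hydration_advised -> discharge_ok]; r6 [fever_present -> order_pcr]. Adds discharge_ok, order_pcr.
Round 2: r5 [discharge_ok AND rapid_test_pos -> culture_positive]. Adds culture_positive.
Round 3: r1 [culture_positive AND rapid_test_pos -> start_antiviral]; r4 [culture_positive -> high_risk]. Adds start_antiviral, high_risk.
high_risk appears in round 3, so it is derivable.

yes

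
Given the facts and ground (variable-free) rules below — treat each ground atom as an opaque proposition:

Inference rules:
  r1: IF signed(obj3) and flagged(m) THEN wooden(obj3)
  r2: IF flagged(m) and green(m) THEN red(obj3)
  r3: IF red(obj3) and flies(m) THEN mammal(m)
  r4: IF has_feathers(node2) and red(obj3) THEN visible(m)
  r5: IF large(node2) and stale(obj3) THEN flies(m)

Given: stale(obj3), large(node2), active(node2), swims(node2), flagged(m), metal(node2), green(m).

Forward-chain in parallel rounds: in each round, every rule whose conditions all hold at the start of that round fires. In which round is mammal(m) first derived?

Round 1: r2 [IF flagged(m) and green(m) THEN red(obj3)]; r5 [IF large(node2) and stale(obj3) THEN flies(m)]. New: red(obj3), flies(m).
Round 2: r3 [IF red(obj3) and flies(m) THEN mammal(m)]. New: mammal(m).
mammal(m) first appears in round 2.

2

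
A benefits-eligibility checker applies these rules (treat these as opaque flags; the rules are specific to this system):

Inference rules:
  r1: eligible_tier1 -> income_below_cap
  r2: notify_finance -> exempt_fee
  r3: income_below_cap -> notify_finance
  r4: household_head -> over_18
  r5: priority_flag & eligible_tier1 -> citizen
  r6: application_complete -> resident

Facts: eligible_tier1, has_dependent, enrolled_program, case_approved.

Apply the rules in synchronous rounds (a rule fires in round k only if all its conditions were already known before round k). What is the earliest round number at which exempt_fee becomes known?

3

[1] r1 [eligible_tier1 -> income_below_cap]. ⇒ new: income_below_cap.
[2] r3 [income_below_cap -> notify_finance]. ⇒ new: notify_finance.
[3] r2 [notify_finance -> exempt_fee]. ⇒ new: exempt_fee.
exempt_fee first appears in round 3.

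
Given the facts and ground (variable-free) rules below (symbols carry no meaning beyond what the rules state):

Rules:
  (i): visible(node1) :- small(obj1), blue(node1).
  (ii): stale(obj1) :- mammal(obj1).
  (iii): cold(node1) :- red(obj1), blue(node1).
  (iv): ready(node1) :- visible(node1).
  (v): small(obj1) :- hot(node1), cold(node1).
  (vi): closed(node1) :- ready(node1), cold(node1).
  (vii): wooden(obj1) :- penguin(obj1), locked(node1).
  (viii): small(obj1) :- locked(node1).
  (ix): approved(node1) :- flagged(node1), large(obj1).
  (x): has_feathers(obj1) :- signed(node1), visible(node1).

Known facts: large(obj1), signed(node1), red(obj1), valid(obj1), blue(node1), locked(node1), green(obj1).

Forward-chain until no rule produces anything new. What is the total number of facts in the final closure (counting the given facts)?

13

Round 1: (iii) [cold(node1) :- red(obj1), blue(node1).]; (viii) [small(obj1) :- locked(node1).]. Adds cold(node1), small(obj1).
Round 2: (i) [visible(node1) :- small(obj1), blue(node1).]. Adds visible(node1).
Round 3: (iv) [ready(node1) :- visible(node1).]; (x) [has_feathers(obj1) :- signed(node1), visible(node1).]. Adds ready(node1), has_feathers(obj1).
Round 4: (vi) [closed(node1) :- ready(node1), cold(node1).]. Adds closed(node1).
Closure: {blue(node1), closed(node1), cold(node1), green(obj1), has_feathers(obj1), large(obj1), locked(node1), ready(node1), red(obj1), signed(node1), small(obj1), valid(obj1), visible(node1)} — 13 facts.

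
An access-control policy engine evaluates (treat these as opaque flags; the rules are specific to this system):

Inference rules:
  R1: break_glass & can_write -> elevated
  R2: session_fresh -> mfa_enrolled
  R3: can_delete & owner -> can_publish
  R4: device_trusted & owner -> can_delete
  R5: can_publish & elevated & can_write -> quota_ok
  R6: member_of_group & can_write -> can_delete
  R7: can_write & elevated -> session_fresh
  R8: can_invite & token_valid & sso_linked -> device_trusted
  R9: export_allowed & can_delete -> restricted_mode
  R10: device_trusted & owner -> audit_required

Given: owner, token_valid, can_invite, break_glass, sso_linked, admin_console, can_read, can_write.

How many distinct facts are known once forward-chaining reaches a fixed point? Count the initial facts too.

Round 1: R1 [break_glass & can_write -> elevated]; R8 [can_invite & token_valid & sso_linked -> device_trusted]. Adds elevated, device_trusted.
Round 2: R4 [device_trusted & owner -> can_delete]; R7 [can_write & elevated -> session_fresh]; R10 [device_trusted & owner -> audit_required]. Adds can_delete, session_fresh, audit_required.
Round 3: R2 [session_fresh -> mfa_enrolled]; R3 [can_delete & owner -> can_publish]. Adds mfa_enrolled, can_publish.
Round 4: R5 [can_publish & elevated & can_write -> quota_ok]. Adds quota_ok.
Closure: {admin_console, audit_required, break_glass, can_delete, can_invite, can_publish, can_read, can_write, device_trusted, elevated, mfa_enrolled, owner, quota_ok, session_fresh, sso_linked, token_valid} — 16 facts.

16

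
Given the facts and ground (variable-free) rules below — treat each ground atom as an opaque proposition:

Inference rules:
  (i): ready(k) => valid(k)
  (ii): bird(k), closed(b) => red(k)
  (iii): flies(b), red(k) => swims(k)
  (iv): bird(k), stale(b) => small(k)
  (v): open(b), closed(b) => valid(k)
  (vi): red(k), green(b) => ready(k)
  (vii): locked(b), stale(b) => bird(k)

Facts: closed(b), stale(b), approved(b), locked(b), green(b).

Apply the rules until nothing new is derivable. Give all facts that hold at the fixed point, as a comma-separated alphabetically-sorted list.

approved(b), bird(k), closed(b), green(b), locked(b), ready(k), red(k), small(k), stale(b), valid(k)

Round 1 fires (vii), giving bird(k).
Round 2 fires (ii), (iv), giving red(k), small(k).
Round 3 fires (vi), giving ready(k).
Round 4 fires (i), giving valid(k).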